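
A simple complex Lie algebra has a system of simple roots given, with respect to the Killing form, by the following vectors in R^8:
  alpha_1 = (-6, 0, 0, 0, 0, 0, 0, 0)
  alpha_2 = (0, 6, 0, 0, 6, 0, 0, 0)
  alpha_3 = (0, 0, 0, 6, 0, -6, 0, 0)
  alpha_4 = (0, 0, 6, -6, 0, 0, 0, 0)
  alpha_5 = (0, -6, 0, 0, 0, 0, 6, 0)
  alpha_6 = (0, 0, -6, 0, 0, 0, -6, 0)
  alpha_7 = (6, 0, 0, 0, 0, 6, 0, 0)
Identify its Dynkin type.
type B_7

Compute the Cartan integers a_ij = 2(alpha_i, alpha_j)/(alpha_j, alpha_j); the resulting 7x7 Cartan matrix is
[[2, 0, 0, 0, 0, 0, -1], [0, 2, 0, 0, -1, 0, 0], [0, 0, 2, -1, 0, 0, -1], [0, 0, -1, 2, 0, -1, 0], [0, -1, 0, 0, 2, -1, 0], [0, 0, 0, -1, -1, 2, 0], [-2, 0, -1, 0, 0, 0, 2]].
The roots have two lengths (squared-length ratio 2:1); the short ones are alpha_{1}. The associated Dynkin diagram is a chain of 7 nodes with a double edge at one end; the terminal node there is the unique short simple root (B_7), so the type is B_7 (the algebra so(15)).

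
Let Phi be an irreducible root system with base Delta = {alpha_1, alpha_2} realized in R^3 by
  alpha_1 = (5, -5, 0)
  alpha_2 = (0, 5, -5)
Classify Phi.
Compute the Cartan integers a_ij = 2(alpha_i, alpha_j)/(alpha_j, alpha_j); the resulting 2x2 Cartan matrix is
[[2, -1], [-1, 2]].
All simple roots have the same length, so the diagram is simply laced. The associated Dynkin diagram is a chain of 2 nodes with single edges (A_2), so the type is A_2 (the algebra sl(3)).

A_2 (sl(3))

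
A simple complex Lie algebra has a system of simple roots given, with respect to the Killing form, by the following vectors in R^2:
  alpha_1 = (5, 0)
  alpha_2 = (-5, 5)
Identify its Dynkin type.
B_2

Compute the Cartan integers a_ij = 2(alpha_i, alpha_j)/(alpha_j, alpha_j); the resulting 2x2 Cartan matrix is
[[2, -1], [-2, 2]].
The roots have two lengths (squared-length ratio 2:1); the short ones are alpha_{1}. The associated Dynkin diagram is a chain of 2 nodes with a double edge at one end; the terminal node there is the unique short simple root (B_2), so the type is B_2 (the algebra so(5)).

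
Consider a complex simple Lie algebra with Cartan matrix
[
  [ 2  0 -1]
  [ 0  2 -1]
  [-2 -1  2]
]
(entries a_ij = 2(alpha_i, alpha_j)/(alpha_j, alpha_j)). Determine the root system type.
B3

The matrix has rank 3 with 2's on the diagonal. Reading the off-diagonal entries as Dynkin edges (a single edge where a_ij = a_ji = -1; a double or triple edge where a_ij * a_ji = 2 or 3), the diagram is a chain of 3 nodes with a double edge at one end; the terminal node there is the unique short simple root (B_3). One simple-root ordering that puts it in standard form is (alpha_2, alpha_3, alpha_1). So the algebra is type B_3, i.e. so(7).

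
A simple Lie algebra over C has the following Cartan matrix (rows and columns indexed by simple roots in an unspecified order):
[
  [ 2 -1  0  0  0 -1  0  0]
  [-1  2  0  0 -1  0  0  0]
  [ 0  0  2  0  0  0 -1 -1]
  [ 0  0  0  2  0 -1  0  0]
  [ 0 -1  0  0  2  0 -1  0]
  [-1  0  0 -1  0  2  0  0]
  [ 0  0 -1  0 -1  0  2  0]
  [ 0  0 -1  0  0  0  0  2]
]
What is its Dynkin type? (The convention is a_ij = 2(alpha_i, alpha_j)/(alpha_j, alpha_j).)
The matrix has rank 8 with 2's on the diagonal. Reading the off-diagonal entries as Dynkin edges (a single edge where a_ij = a_ji = -1; a double or triple edge where a_ij * a_ji = 2 or 3), the diagram is a chain of 8 nodes with single edges (A_8). One simple-root ordering that puts it in standard form is (alpha_4, alpha_6, alpha_1, alpha_2, alpha_5, alpha_7, alpha_3, alpha_8). So the algebra is type A_8, i.e. sl(9).

A_8 (sl(9))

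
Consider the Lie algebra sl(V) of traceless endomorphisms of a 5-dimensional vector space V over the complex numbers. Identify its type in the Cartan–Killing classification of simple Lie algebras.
type A_4

This is sl(5), which has dimension 5^2 - 1 = 24 and rank 5 - 1 = 4 (a Cartan subalgebra is the diagonal traceless matrices). In the classification of classical Lie algebras, the special linear algebra sl(n+1) has type A_n; here n = 4, so the Dynkin diagram is a chain of 4 nodes with single edges (A_4). Hence the type is A_4.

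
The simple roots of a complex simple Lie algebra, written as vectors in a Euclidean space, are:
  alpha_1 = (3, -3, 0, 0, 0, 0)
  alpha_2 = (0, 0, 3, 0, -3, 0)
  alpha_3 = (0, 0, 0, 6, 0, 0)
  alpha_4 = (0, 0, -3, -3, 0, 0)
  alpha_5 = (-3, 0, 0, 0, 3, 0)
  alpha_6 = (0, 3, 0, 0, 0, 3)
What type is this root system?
Compute the Cartan integers a_ij = 2(alpha_i, alpha_j)/(alpha_j, alpha_j); the resulting 6x6 Cartan matrix is
[[2, 0, 0, 0, -1, -1], [0, 2, 0, -1, -1, 0], [0, 0, 2, -2, 0, 0], [0, -1, -1, 2, 0, 0], [-1, -1, 0, 0, 2, 0], [-1, 0, 0, 0, 0, 2]].
The roots have two lengths (squared-length ratio 2:1); the short ones are alpha_{1,2,4,5,6}. The associated Dynkin diagram is a chain of 6 nodes with a double edge at one end; the terminal node there is the unique long simple root (C_6), so the type is C_6 (the algebra sp(12)).

C_6 (sp(12))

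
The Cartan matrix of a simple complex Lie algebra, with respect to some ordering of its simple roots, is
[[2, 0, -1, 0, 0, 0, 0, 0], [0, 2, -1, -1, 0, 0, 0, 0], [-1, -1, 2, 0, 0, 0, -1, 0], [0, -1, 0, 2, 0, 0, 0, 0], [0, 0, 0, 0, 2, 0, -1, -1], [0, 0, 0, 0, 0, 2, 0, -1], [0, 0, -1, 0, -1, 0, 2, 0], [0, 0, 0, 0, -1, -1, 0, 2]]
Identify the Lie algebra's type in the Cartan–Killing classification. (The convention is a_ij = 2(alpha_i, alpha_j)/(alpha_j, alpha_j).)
E_8

The matrix has rank 8 with 2's on the diagonal. Reading the off-diagonal entries as Dynkin edges (a single edge where a_ij = a_ji = -1; a double or triple edge where a_ij * a_ji = 2 or 3), the diagram is a chain of 7 nodes with one extra node attached to the third node from one end (E_8). One simple-root ordering that puts it in standard form is (alpha_4, alpha_1, alpha_2, alpha_3, alpha_7, alpha_5, alpha_8, alpha_6). So the algebra is type E_8.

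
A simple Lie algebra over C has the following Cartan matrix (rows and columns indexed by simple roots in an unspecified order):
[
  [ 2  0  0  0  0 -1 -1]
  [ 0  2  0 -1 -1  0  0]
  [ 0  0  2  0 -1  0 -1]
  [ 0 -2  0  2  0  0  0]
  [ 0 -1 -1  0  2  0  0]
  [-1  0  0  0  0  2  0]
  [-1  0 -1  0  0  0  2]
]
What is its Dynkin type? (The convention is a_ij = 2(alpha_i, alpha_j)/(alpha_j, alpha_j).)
The matrix has rank 7 with 2's on the diagonal. Reading the off-diagonal entries as Dynkin edges (a single edge where a_ij = a_ji = -1; a double or triple edge where a_ij * a_ji = 2 or 3), the diagram is a chain of 7 nodes with a double edge at one end; the terminal node there is the unique long simple root (C_7). One simple-root ordering that puts it in standard form is (alpha_6, alpha_1, alpha_7, alpha_3, alpha_5, alpha_2, alpha_4). So the algebra is type C_7, i.e. sp(14).

C_7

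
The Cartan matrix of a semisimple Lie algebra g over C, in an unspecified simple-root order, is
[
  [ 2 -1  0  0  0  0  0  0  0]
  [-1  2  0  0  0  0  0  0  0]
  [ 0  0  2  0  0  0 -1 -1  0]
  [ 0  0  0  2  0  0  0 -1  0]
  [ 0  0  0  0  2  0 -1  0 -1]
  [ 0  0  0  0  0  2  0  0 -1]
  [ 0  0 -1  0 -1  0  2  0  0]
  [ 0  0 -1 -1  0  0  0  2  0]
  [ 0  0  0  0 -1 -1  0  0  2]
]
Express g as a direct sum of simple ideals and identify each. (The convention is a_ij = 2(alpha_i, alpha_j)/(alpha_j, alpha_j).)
type A_2 ⊕ type A_7

The diagram associated to this matrix has two connected components: the simple roots {alpha_1, alpha_2} form a chain of 2 nodes with single edges (A_2), and {alpha_3, alpha_4, alpha_5, alpha_6, alpha_7, alpha_8, alpha_9} form a chain of 7 nodes with single edges (A_7). A semisimple Lie algebra decomposes uniquely as the direct sum of simple ideals, one per connected component of its Dynkin diagram, so g ≅ A_2 ⊕ A_7 (dimension 8 + 63 = 71).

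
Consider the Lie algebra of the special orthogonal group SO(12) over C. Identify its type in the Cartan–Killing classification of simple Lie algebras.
D_6 (so(12))

This is so(12) with 12 even, which has dimension 12(12-1)/2 = 66 and rank 12/2 = 6. In the classification of classical Lie algebras, the orthogonal algebra so(2n) in an even number of variables has type D_n; here n = 6, so the Dynkin diagram is a chain of 4 nodes with a fork of two nodes at one end (D_6). Hence the type is D_6.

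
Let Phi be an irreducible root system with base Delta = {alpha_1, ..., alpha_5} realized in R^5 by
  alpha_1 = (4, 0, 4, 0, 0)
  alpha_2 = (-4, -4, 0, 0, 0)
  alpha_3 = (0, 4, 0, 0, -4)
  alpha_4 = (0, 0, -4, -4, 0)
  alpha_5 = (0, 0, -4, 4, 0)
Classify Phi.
D_5 (so(10))

Compute the Cartan integers a_ij = 2(alpha_i, alpha_j)/(alpha_j, alpha_j); the resulting 5x5 Cartan matrix is
[[2, -1, 0, -1, -1], [-1, 2, -1, 0, 0], [0, -1, 2, 0, 0], [-1, 0, 0, 2, 0], [-1, 0, 0, 0, 2]].
All simple roots have the same length, so the diagram is simply laced. The associated Dynkin diagram is a chain of 3 nodes with a fork of two nodes at one end (D_5), so the type is D_5 (the algebra so(10)).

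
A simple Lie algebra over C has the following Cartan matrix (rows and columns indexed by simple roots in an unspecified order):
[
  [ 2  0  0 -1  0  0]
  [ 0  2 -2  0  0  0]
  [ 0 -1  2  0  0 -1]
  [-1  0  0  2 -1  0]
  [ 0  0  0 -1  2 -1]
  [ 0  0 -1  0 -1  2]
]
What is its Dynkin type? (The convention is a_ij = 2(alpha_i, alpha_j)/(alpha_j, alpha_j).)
C_6 (sp(12))

The matrix has rank 6 with 2's on the diagonal. Reading the off-diagonal entries as Dynkin edges (a single edge where a_ij = a_ji = -1; a double or triple edge where a_ij * a_ji = 2 or 3), the diagram is a chain of 6 nodes with a double edge at one end; the terminal node there is the unique long simple root (C_6). One simple-root ordering that puts it in standard form is (alpha_1, alpha_4, alpha_5, alpha_6, alpha_3, alpha_2). So the algebra is type C_6, i.e. sp(12).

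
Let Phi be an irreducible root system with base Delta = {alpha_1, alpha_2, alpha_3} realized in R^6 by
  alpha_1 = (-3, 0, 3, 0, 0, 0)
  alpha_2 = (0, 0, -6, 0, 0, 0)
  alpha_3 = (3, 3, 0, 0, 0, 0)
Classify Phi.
type C_3

Compute the Cartan integers a_ij = 2(alpha_i, alpha_j)/(alpha_j, alpha_j); the resulting 3x3 Cartan matrix is
[[2, -1, -1], [-2, 2, 0], [-1, 0, 2]].
The roots have two lengths (squared-length ratio 2:1); the short ones are alpha_{1,3}. The associated Dynkin diagram is a chain of 3 nodes with a double edge at one end; the terminal node there is the unique long simple root (C_3), so the type is C_3 (the algebra sp(6)).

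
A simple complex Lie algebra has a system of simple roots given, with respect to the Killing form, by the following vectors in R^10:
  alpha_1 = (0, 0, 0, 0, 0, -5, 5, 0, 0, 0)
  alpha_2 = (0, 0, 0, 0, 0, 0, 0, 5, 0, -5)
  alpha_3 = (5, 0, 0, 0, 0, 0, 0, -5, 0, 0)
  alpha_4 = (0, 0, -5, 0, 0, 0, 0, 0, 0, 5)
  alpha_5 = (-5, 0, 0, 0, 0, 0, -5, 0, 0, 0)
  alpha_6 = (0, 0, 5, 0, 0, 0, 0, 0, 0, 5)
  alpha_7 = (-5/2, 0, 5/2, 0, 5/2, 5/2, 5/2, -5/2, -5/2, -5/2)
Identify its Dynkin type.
Compute the Cartan integers a_ij = 2(alpha_i, alpha_j)/(alpha_j, alpha_j); the resulting 7x7 Cartan matrix is
[[2, 0, 0, 0, -1, 0, 0], [0, 2, -1, -1, 0, -1, 0], [0, -1, 2, 0, -1, 0, 0], [0, -1, 0, 2, 0, 0, -1], [-1, 0, -1, 0, 2, 0, 0], [0, -1, 0, 0, 0, 2, 0], [0, 0, 0, -1, 0, 0, 2]].
All simple roots have the same length, so the diagram is simply laced. The associated Dynkin diagram is a chain of 6 nodes with one extra node attached to the third node from one end (E_7), so the type is E_7.

type E_7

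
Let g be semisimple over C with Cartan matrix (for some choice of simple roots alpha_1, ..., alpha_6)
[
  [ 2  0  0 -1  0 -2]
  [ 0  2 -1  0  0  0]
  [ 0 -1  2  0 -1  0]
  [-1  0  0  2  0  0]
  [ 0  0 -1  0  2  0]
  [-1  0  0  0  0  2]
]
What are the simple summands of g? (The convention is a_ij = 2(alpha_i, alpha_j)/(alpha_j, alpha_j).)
A_3 (sl(4)) ⊕ B_3 (so(7))

The diagram associated to this matrix has two connected components: the simple roots {alpha_2, alpha_3, alpha_5} form a chain of 3 nodes with single edges (A_3), and {alpha_1, alpha_4, alpha_6} form a chain of 3 nodes with a double edge at one end; the terminal node there is the unique short simple root (B_3). A semisimple Lie algebra decomposes uniquely as the direct sum of simple ideals, one per connected component of its Dynkin diagram, so g ≅ A_3 ⊕ B_3 (dimension 15 + 21 = 36).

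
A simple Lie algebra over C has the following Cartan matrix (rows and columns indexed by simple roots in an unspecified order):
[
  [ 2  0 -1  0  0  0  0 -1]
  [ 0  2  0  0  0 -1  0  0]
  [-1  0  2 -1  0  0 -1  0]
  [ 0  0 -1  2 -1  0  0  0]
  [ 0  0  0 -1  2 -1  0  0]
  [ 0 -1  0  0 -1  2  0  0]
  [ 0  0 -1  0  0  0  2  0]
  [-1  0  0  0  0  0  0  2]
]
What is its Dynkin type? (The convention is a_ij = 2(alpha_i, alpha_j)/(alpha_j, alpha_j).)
E8

The matrix has rank 8 with 2's on the diagonal. Reading the off-diagonal entries as Dynkin edges (a single edge where a_ij = a_ji = -1; a double or triple edge where a_ij * a_ji = 2 or 3), the diagram is a chain of 7 nodes with one extra node attached to the third node from one end (E_8). One simple-root ordering that puts it in standard form is (alpha_8, alpha_7, alpha_1, alpha_3, alpha_4, alpha_5, alpha_6, alpha_2). So the algebra is type E_8.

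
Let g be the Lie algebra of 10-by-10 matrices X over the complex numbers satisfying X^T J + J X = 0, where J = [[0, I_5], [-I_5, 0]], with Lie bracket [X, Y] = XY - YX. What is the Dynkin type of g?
This is sp(10), which has dimension 10(10+1)/2 = 55 and rank 10/2 = 5. In the classification of classical Lie algebras, the symplectic algebra sp(2n) has type C_n; here n = 5, so the Dynkin diagram is a chain of 5 nodes with a double edge at one end; the terminal node there is the unique long simple root (C_5). Hence the type is C_5.

type C_5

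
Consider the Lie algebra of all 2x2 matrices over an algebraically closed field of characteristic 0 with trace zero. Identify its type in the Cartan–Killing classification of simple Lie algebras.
This is sl(2), which has dimension 2^2 - 1 = 3 and rank 2 - 1 = 1 (a Cartan subalgebra is the diagonal traceless matrices). In the classification of classical Lie algebras, the special linear algebra sl(n+1) has type A_n; here n = 1, so the Dynkin diagram is a chain of 1 nodes with single edges (A_1). Hence the type is A_1.

type A_1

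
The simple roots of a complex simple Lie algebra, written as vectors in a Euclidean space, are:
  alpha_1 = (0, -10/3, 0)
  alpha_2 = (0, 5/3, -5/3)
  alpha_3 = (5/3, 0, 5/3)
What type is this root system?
Compute the Cartan integers a_ij = 2(alpha_i, alpha_j)/(alpha_j, alpha_j); the resulting 3x3 Cartan matrix is
[[2, -2, 0], [-1, 2, -1], [0, -1, 2]].
The roots have two lengths (squared-length ratio 2:1); the short ones are alpha_{2,3}. The associated Dynkin diagram is a chain of 3 nodes with a double edge at one end; the terminal node there is the unique long simple root (C_3), so the type is C_3 (the algebra sp(6)).

C_3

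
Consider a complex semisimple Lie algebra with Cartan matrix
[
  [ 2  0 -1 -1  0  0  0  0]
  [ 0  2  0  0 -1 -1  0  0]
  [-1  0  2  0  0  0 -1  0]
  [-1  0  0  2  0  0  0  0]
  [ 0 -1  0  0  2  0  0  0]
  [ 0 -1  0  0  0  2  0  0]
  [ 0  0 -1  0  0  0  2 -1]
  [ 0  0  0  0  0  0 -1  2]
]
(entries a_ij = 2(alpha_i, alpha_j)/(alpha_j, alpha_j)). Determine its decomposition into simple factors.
The diagram associated to this matrix has two connected components: the simple roots {alpha_2, alpha_5, alpha_6} form a chain of 3 nodes with single edges (A_3), and {alpha_1, alpha_3, alpha_4, alpha_7, alpha_8} form a chain of 5 nodes with single edges (A_5). A semisimple Lie algebra decomposes uniquely as the direct sum of simple ideals, one per connected component of its Dynkin diagram, so g ≅ A_3 ⊕ A_5 (dimension 15 + 35 = 50).

A_3 + A_5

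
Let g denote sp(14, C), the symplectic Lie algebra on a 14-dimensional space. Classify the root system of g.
C_7

This is sp(14), which has dimension 14(14+1)/2 = 105 and rank 14/2 = 7. In the classification of classical Lie algebras, the symplectic algebra sp(2n) has type C_n; here n = 7, so the Dynkin diagram is a chain of 7 nodes with a double edge at one end; the terminal node there is the unique long simple root (C_7). Hence the type is C_7.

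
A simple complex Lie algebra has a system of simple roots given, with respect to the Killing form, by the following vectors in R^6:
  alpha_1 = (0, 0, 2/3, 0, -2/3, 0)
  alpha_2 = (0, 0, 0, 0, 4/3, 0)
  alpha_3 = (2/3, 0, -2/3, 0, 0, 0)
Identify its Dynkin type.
Compute the Cartan integers a_ij = 2(alpha_i, alpha_j)/(alpha_j, alpha_j); the resulting 3x3 Cartan matrix is
[[2, -1, -1], [-2, 2, 0], [-1, 0, 2]].
The roots have two lengths (squared-length ratio 2:1); the short ones are alpha_{1,3}. The associated Dynkin diagram is a chain of 3 nodes with a double edge at one end; the terminal node there is the unique long simple root (C_3), so the type is C_3 (the algebra sp(6)).

C3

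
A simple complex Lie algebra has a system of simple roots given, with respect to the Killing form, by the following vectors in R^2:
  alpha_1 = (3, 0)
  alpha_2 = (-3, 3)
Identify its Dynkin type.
B2

Compute the Cartan integers a_ij = 2(alpha_i, alpha_j)/(alpha_j, alpha_j); the resulting 2x2 Cartan matrix is
[[2, -1], [-2, 2]].
The roots have two lengths (squared-length ratio 2:1); the short ones are alpha_{1}. The associated Dynkin diagram is a chain of 2 nodes with a double edge at one end; the terminal node there is the unique short simple root (B_2), so the type is B_2 (the algebra so(5)).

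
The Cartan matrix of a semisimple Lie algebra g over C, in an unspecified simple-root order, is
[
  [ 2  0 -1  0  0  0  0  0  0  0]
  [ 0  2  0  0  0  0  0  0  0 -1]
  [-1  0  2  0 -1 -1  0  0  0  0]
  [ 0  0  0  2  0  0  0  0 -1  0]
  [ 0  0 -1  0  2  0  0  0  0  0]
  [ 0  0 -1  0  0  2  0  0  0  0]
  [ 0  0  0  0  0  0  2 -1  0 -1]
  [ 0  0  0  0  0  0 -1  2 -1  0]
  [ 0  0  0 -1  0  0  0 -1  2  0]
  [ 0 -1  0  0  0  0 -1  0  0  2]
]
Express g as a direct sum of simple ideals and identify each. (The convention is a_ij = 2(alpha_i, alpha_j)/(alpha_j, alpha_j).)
A6 + D4

The diagram associated to this matrix has two connected components: the simple roots {alpha_2, alpha_4, alpha_7, alpha_8, alpha_9, alpha_10} form a chain of 6 nodes with single edges (A_6), and {alpha_1, alpha_3, alpha_5, alpha_6} form a chain of 2 nodes with a fork of two nodes at one end (D_4). A semisimple Lie algebra decomposes uniquely as the direct sum of simple ideals, one per connected component of its Dynkin diagram, so g ≅ A_6 ⊕ D_4 (dimension 48 + 28 = 76).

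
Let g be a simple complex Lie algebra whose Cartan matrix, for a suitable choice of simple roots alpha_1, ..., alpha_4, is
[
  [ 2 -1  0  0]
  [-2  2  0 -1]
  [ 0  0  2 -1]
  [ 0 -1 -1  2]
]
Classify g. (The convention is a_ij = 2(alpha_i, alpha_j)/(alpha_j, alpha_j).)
The matrix has rank 4 with 2's on the diagonal. Reading the off-diagonal entries as Dynkin edges (a single edge where a_ij = a_ji = -1; a double or triple edge where a_ij * a_ji = 2 or 3), the diagram is a chain of 4 nodes with a double edge at one end; the terminal node there is the unique short simple root (B_4). One simple-root ordering that puts it in standard form is (alpha_3, alpha_4, alpha_2, alpha_1). So the algebra is type B_4, i.e. so(9).

B_4 (so(9))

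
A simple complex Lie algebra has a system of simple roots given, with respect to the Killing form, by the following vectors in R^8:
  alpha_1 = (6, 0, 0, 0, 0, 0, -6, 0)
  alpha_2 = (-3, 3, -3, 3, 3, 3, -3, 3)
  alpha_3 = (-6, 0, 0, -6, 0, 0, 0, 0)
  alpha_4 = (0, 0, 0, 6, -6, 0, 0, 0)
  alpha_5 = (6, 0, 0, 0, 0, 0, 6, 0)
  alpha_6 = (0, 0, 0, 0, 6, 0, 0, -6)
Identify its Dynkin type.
type E_6

Compute the Cartan integers a_ij = 2(alpha_i, alpha_j)/(alpha_j, alpha_j); the resulting 6x6 Cartan matrix is
[[2, 0, -1, 0, 0, 0], [0, 2, 0, 0, -1, 0], [-1, 0, 2, -1, -1, 0], [0, 0, -1, 2, 0, -1], [0, -1, -1, 0, 2, 0], [0, 0, 0, -1, 0, 2]].
All simple roots have the same length, so the diagram is simply laced. The associated Dynkin diagram is a chain of 5 nodes with one extra node attached to the third node from one end (E_6), so the type is E_6.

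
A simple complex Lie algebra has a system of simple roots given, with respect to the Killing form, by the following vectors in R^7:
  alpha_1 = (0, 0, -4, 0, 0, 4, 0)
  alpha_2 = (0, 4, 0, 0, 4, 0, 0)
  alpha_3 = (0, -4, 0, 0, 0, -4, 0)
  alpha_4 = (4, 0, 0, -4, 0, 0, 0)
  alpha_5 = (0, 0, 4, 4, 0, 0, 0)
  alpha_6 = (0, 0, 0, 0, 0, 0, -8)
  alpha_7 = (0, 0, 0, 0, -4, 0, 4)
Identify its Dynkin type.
Compute the Cartan integers a_ij = 2(alpha_i, alpha_j)/(alpha_j, alpha_j); the resulting 7x7 Cartan matrix is
[[2, 0, -1, 0, -1, 0, 0], [0, 2, -1, 0, 0, 0, -1], [-1, -1, 2, 0, 0, 0, 0], [0, 0, 0, 2, -1, 0, 0], [-1, 0, 0, -1, 2, 0, 0], [0, 0, 0, 0, 0, 2, -2], [0, -1, 0, 0, 0, -1, 2]].
The roots have two lengths (squared-length ratio 2:1); the short ones are alpha_{1,2,3,4,5,7}. The associated Dynkin diagram is a chain of 7 nodes with a double edge at one end; the terminal node there is the unique long simple root (C_7), so the type is C_7 (the algebra sp(14)).

C_7 (sp(14))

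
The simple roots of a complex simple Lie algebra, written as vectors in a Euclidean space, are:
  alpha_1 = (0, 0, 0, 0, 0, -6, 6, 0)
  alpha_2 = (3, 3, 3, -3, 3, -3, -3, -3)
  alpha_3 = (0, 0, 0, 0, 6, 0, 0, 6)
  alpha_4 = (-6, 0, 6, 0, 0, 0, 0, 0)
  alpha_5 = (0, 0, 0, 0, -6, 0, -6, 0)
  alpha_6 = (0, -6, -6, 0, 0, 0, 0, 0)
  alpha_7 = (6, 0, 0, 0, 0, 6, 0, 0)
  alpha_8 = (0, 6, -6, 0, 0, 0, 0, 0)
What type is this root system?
E8

Compute the Cartan integers a_ij = 2(alpha_i, alpha_j)/(alpha_j, alpha_j); the resulting 8x8 Cartan matrix is
[[2, 0, 0, 0, -1, 0, -1, 0], [0, 2, 0, 0, 0, -1, 0, 0], [0, 0, 2, 0, -1, 0, 0, 0], [0, 0, 0, 2, 0, -1, -1, -1], [-1, 0, -1, 0, 2, 0, 0, 0], [0, -1, 0, -1, 0, 2, 0, 0], [-1, 0, 0, -1, 0, 0, 2, 0], [0, 0, 0, -1, 0, 0, 0, 2]].
All simple roots have the same length, so the diagram is simply laced. The associated Dynkin diagram is a chain of 7 nodes with one extra node attached to the third node from one end (E_8), so the type is E_8.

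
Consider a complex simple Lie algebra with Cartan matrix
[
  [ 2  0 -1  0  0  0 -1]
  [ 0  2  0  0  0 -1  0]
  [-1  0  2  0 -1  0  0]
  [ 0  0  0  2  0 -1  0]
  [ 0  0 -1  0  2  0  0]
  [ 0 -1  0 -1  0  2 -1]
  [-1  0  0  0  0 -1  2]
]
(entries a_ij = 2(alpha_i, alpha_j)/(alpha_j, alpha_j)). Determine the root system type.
The matrix has rank 7 with 2's on the diagonal. Reading the off-diagonal entries as Dynkin edges (a single edge where a_ij = a_ji = -1; a double or triple edge where a_ij * a_ji = 2 or 3), the diagram is a chain of 5 nodes with a fork of two nodes at one end (D_7). One simple-root ordering that puts it in standard form is (alpha_5, alpha_3, alpha_1, alpha_7, alpha_6, alpha_2, alpha_4). So the algebra is type D_7, i.e. so(14).

D_7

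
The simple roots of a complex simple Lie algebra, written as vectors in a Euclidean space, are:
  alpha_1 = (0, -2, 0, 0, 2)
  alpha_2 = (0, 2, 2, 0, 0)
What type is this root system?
Compute the Cartan integers a_ij = 2(alpha_i, alpha_j)/(alpha_j, alpha_j); the resulting 2x2 Cartan matrix is
[[2, -1], [-1, 2]].
All simple roots have the same length, so the diagram is simply laced. The associated Dynkin diagram is a chain of 2 nodes with single edges (A_2), so the type is A_2 (the algebra sl(3)).

A_2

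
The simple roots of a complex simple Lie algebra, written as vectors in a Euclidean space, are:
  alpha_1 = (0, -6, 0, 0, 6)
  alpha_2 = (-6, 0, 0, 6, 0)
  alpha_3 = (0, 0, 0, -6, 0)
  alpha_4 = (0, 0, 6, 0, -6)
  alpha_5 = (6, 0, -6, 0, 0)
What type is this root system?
Compute the Cartan integers a_ij = 2(alpha_i, alpha_j)/(alpha_j, alpha_j); the resulting 5x5 Cartan matrix is
[[2, 0, 0, -1, 0], [0, 2, -2, 0, -1], [0, -1, 2, 0, 0], [-1, 0, 0, 2, -1], [0, -1, 0, -1, 2]].
The roots have two lengths (squared-length ratio 2:1); the short ones are alpha_{3}. The associated Dynkin diagram is a chain of 5 nodes with a double edge at one end; the terminal node there is the unique short simple root (B_5), so the type is B_5 (the algebra so(11)).

B_5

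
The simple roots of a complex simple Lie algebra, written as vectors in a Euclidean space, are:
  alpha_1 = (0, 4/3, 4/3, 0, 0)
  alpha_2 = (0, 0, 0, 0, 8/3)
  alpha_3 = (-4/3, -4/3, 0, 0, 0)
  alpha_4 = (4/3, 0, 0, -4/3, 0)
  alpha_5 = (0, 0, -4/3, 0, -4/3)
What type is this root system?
Compute the Cartan integers a_ij = 2(alpha_i, alpha_j)/(alpha_j, alpha_j); the resulting 5x5 Cartan matrix is
[[2, 0, -1, 0, -1], [0, 2, 0, 0, -2], [-1, 0, 2, -1, 0], [0, 0, -1, 2, 0], [-1, -1, 0, 0, 2]].
The roots have two lengths (squared-length ratio 2:1); the short ones are alpha_{1,3,4,5}. The associated Dynkin diagram is a chain of 5 nodes with a double edge at one end; the terminal node there is the unique long simple root (C_5), so the type is C_5 (the algebra sp(10)).

C_5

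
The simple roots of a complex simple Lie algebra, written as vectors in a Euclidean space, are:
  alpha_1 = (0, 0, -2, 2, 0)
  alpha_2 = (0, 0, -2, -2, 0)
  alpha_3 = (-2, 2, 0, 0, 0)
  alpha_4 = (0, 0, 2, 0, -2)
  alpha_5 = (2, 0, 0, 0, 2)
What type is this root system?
Compute the Cartan integers a_ij = 2(alpha_i, alpha_j)/(alpha_j, alpha_j); the resulting 5x5 Cartan matrix is
[[2, 0, 0, -1, 0], [0, 2, 0, -1, 0], [0, 0, 2, 0, -1], [-1, -1, 0, 2, -1], [0, 0, -1, -1, 2]].
All simple roots have the same length, so the diagram is simply laced. The associated Dynkin diagram is a chain of 3 nodes with a fork of two nodes at one end (D_5), so the type is D_5 (the algebra so(10)).

D_5 (so(10))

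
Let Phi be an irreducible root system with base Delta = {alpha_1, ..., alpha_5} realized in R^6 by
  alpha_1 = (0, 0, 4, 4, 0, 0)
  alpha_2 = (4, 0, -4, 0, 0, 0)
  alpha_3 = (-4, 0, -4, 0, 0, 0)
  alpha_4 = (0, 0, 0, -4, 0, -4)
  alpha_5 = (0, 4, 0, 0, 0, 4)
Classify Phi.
D5

Compute the Cartan integers a_ij = 2(alpha_i, alpha_j)/(alpha_j, alpha_j); the resulting 5x5 Cartan matrix is
[[2, -1, -1, -1, 0], [-1, 2, 0, 0, 0], [-1, 0, 2, 0, 0], [-1, 0, 0, 2, -1], [0, 0, 0, -1, 2]].
All simple roots have the same length, so the diagram is simply laced. The associated Dynkin diagram is a chain of 3 nodes with a fork of two nodes at one end (D_5), so the type is D_5 (the algebra so(10)).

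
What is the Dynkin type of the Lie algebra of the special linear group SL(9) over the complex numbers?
A_8 (sl(9))

This is sl(9), which has dimension 9^2 - 1 = 80 and rank 9 - 1 = 8 (a Cartan subalgebra is the diagonal traceless matrices). In the classification of classical Lie algebras, the special linear algebra sl(n+1) has type A_n; here n = 8, so the Dynkin diagram is a chain of 8 nodes with single edges (A_8). Hence the type is A_8.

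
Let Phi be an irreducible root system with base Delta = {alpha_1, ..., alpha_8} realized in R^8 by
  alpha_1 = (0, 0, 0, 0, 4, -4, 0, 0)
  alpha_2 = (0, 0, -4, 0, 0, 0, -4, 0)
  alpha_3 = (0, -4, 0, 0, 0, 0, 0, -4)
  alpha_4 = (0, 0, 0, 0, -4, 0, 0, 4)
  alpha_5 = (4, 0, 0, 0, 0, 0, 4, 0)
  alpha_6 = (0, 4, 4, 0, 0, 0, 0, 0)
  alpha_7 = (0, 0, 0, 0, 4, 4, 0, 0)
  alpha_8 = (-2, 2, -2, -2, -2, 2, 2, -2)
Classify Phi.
Compute the Cartan integers a_ij = 2(alpha_i, alpha_j)/(alpha_j, alpha_j); the resulting 8x8 Cartan matrix is
[[2, 0, 0, -1, 0, 0, 0, -1], [0, 2, 0, 0, -1, -1, 0, 0], [0, 0, 2, -1, 0, -1, 0, 0], [-1, 0, -1, 2, 0, 0, -1, 0], [0, -1, 0, 0, 2, 0, 0, 0], [0, -1, -1, 0, 0, 2, 0, 0], [0, 0, 0, -1, 0, 0, 2, 0], [-1, 0, 0, 0, 0, 0, 0, 2]].
All simple roots have the same length, so the diagram is simply laced. The associated Dynkin diagram is a chain of 7 nodes with one extra node attached to the third node from one end (E_8), so the type is E_8.

E_8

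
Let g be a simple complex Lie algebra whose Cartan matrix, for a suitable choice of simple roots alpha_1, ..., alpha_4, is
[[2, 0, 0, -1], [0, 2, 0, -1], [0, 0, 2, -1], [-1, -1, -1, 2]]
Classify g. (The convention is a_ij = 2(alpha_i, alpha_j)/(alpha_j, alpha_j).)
D4

The matrix has rank 4 with 2's on the diagonal. Reading the off-diagonal entries as Dynkin edges (a single edge where a_ij = a_ji = -1; a double or triple edge where a_ij * a_ji = 2 or 3), the diagram is a chain of 2 nodes with a fork of two nodes at one end (D_4). One simple-root ordering that puts it in standard form is (alpha_2, alpha_4, alpha_3, alpha_1). So the algebra is type D_4, i.e. so(8).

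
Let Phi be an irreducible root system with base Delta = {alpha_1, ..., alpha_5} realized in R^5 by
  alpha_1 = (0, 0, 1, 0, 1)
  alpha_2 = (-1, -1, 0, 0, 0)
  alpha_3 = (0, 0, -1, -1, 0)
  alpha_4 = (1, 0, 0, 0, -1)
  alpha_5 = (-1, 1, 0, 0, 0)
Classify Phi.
Compute the Cartan integers a_ij = 2(alpha_i, alpha_j)/(alpha_j, alpha_j); the resulting 5x5 Cartan matrix is
[[2, 0, -1, -1, 0], [0, 2, 0, -1, 0], [-1, 0, 2, 0, 0], [-1, -1, 0, 2, -1], [0, 0, 0, -1, 2]].
All simple roots have the same length, so the diagram is simply laced. The associated Dynkin diagram is a chain of 3 nodes with a fork of two nodes at one end (D_5), so the type is D_5 (the algebra so(10)).

D_5 (so(10))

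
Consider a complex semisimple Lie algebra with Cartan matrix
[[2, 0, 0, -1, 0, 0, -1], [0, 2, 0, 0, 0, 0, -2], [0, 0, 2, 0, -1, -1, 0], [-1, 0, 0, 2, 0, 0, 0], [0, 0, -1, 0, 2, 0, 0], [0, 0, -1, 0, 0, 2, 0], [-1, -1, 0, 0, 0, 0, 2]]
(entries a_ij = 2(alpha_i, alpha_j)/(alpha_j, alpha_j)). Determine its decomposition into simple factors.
A_3 ⊕ C_4

The diagram associated to this matrix has two connected components: the simple roots {alpha_3, alpha_5, alpha_6} form a chain of 3 nodes with single edges (A_3), and {alpha_1, alpha_2, alpha_4, alpha_7} form a chain of 4 nodes with a double edge at one end; the terminal node there is the unique long simple root (C_4). A semisimple Lie algebra decomposes uniquely as the direct sum of simple ideals, one per connected component of its Dynkin diagram, so g ≅ A_3 ⊕ C_4 (dimension 15 + 36 = 51).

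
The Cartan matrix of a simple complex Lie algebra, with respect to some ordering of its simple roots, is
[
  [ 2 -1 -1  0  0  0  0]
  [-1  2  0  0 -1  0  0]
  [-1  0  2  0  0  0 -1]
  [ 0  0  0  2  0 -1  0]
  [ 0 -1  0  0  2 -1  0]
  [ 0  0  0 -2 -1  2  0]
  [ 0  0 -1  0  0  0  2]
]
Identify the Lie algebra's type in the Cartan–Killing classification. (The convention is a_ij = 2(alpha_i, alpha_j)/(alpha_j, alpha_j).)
The matrix has rank 7 with 2's on the diagonal. Reading the off-diagonal entries as Dynkin edges (a single edge where a_ij = a_ji = -1; a double or triple edge where a_ij * a_ji = 2 or 3), the diagram is a chain of 7 nodes with a double edge at one end; the terminal node there is the unique short simple root (B_7). One simple-root ordering that puts it in standard form is (alpha_7, alpha_3, alpha_1, alpha_2, alpha_5, alpha_6, alpha_4). So the algebra is type B_7, i.e. so(15).

B_7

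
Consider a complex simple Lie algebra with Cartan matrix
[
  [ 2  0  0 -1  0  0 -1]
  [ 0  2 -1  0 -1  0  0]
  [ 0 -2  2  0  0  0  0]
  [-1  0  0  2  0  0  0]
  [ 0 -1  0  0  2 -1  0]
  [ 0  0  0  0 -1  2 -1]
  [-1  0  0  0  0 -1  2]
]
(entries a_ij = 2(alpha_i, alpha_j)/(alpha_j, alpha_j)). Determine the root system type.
C_7 (sp(14))

The matrix has rank 7 with 2's on the diagonal. Reading the off-diagonal entries as Dynkin edges (a single edge where a_ij = a_ji = -1; a double or triple edge where a_ij * a_ji = 2 or 3), the diagram is a chain of 7 nodes with a double edge at one end; the terminal node there is the unique long simple root (C_7). One simple-root ordering that puts it in standard form is (alpha_4, alpha_1, alpha_7, alpha_6, alpha_5, alpha_2, alpha_3). So the algebra is type C_7, i.e. sp(14).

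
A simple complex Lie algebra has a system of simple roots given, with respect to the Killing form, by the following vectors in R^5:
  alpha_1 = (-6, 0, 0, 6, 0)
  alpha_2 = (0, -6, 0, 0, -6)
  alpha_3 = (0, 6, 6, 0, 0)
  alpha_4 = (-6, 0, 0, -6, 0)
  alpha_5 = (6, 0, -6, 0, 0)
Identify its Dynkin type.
Compute the Cartan integers a_ij = 2(alpha_i, alpha_j)/(alpha_j, alpha_j); the resulting 5x5 Cartan matrix is
[[2, 0, 0, 0, -1], [0, 2, -1, 0, 0], [0, -1, 2, 0, -1], [0, 0, 0, 2, -1], [-1, 0, -1, -1, 2]].
All simple roots have the same length, so the diagram is simply laced. The associated Dynkin diagram is a chain of 3 nodes with a fork of two nodes at one end (D_5), so the type is D_5 (the algebra so(10)).

D5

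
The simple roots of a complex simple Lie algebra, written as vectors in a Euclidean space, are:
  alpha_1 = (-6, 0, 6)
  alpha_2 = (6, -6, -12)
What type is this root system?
Compute the Cartan integers a_ij = 2(alpha_i, alpha_j)/(alpha_j, alpha_j); the resulting 2x2 Cartan matrix is
[[2, -1], [-3, 2]].
The roots have two lengths (squared-length ratio 3:1); the short ones are alpha_{1}. The associated Dynkin diagram is two nodes joined by a triple edge (G_2), so the type is G_2.

G_2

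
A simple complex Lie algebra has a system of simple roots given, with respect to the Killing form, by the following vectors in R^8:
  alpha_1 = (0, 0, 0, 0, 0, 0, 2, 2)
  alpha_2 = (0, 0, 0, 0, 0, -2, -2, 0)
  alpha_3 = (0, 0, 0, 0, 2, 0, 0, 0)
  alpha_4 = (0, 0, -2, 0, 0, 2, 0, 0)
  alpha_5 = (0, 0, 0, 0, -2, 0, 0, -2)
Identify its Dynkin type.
Compute the Cartan integers a_ij = 2(alpha_i, alpha_j)/(alpha_j, alpha_j); the resulting 5x5 Cartan matrix is
[[2, -1, 0, 0, -1], [-1, 2, 0, -1, 0], [0, 0, 2, 0, -1], [0, -1, 0, 2, 0], [-1, 0, -2, 0, 2]].
The roots have two lengths (squared-length ratio 2:1); the short ones are alpha_{3}. The associated Dynkin diagram is a chain of 5 nodes with a double edge at one end; the terminal node there is the unique short simple root (B_5), so the type is B_5 (the algebra so(11)).

B_5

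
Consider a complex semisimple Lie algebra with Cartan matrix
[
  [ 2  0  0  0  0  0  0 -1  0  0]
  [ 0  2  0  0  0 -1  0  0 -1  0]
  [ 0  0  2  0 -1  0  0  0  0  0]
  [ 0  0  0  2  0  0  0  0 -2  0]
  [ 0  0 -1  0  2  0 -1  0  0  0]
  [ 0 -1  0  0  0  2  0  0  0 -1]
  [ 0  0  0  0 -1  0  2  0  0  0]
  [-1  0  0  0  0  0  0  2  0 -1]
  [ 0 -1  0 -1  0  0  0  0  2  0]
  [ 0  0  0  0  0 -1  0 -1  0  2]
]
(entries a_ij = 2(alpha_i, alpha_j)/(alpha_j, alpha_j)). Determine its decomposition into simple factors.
A_3 ⊕ C_7

The diagram associated to this matrix has two connected components: the simple roots {alpha_3, alpha_5, alpha_7} form a chain of 3 nodes with single edges (A_3), and {alpha_1, alpha_2, alpha_4, alpha_6, alpha_8, alpha_9, alpha_10} form a chain of 7 nodes with a double edge at one end; the terminal node there is the unique long simple root (C_7). A semisimple Lie algebra decomposes uniquely as the direct sum of simple ideals, one per connected component of its Dynkin diagram, so g ≅ A_3 ⊕ C_7 (dimension 15 + 105 = 120).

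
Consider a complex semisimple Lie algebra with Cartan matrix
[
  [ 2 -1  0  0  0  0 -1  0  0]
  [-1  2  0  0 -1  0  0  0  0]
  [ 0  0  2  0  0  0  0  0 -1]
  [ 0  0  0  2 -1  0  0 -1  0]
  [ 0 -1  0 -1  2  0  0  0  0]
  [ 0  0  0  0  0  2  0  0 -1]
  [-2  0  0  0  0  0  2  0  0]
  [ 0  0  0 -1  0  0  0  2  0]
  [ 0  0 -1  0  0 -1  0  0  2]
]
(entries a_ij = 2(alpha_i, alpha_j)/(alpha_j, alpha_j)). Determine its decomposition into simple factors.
A_3 (sl(4)) + C_6 (sp(12))

The diagram associated to this matrix has two connected components: the simple roots {alpha_3, alpha_6, alpha_9} form a chain of 3 nodes with single edges (A_3), and {alpha_1, alpha_2, alpha_4, alpha_5, alpha_7, alpha_8} form a chain of 6 nodes with a double edge at one end; the terminal node there is the unique long simple root (C_6). A semisimple Lie algebra decomposes uniquely as the direct sum of simple ideals, one per connected component of its Dynkin diagram, so g ≅ A_3 ⊕ C_6 (dimension 15 + 78 = 93).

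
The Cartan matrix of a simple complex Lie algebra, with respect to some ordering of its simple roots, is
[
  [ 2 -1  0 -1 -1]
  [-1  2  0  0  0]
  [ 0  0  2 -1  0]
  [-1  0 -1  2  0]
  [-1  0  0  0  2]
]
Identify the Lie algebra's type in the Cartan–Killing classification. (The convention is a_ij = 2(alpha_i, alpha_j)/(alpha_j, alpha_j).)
D_5

The matrix has rank 5 with 2's on the diagonal. Reading the off-diagonal entries as Dynkin edges (a single edge where a_ij = a_ji = -1; a double or triple edge where a_ij * a_ji = 2 or 3), the diagram is a chain of 3 nodes with a fork of two nodes at one end (D_5). One simple-root ordering that puts it in standard form is (alpha_3, alpha_4, alpha_1, alpha_2, alpha_5). So the algebra is type D_5, i.e. so(10).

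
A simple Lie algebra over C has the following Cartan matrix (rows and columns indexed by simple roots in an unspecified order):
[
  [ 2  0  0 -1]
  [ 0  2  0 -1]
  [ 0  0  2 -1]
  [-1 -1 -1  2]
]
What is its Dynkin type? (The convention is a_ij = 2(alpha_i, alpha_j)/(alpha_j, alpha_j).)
The matrix has rank 4 with 2's on the diagonal. Reading the off-diagonal entries as Dynkin edges (a single edge where a_ij = a_ji = -1; a double or triple edge where a_ij * a_ji = 2 or 3), the diagram is a chain of 2 nodes with a fork of two nodes at one end (D_4). One simple-root ordering that puts it in standard form is (alpha_2, alpha_4, alpha_1, alpha_3). So the algebra is type D_4, i.e. so(8).

D_4 (so(8))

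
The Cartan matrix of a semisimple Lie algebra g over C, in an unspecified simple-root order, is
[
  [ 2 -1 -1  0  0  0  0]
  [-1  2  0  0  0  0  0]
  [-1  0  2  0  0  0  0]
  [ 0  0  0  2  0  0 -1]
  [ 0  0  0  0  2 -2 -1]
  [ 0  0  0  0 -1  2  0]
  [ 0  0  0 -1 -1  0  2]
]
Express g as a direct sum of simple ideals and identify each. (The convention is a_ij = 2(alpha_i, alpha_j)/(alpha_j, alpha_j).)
The diagram associated to this matrix has two connected components: the simple roots {alpha_1, alpha_2, alpha_3} form a chain of 3 nodes with single edges (A_3), and {alpha_4, alpha_5, alpha_6, alpha_7} form a chain of 4 nodes with a double edge at one end; the terminal node there is the unique short simple root (B_4). A semisimple Lie algebra decomposes uniquely as the direct sum of simple ideals, one per connected component of its Dynkin diagram, so g ≅ A_3 ⊕ B_4 (dimension 15 + 36 = 51).

type A_3 + type B_4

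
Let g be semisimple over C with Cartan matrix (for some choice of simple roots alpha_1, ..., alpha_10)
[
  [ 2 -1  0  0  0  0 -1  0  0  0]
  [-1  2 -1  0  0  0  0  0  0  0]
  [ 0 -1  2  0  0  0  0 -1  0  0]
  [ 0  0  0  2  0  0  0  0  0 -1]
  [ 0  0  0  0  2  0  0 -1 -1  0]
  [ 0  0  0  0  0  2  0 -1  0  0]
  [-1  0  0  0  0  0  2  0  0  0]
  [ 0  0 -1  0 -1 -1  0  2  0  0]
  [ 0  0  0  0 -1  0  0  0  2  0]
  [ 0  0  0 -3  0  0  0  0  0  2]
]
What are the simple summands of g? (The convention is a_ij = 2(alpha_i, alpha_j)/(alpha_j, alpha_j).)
The diagram associated to this matrix has two connected components: the simple roots {alpha_1, alpha_2, alpha_3, alpha_5, alpha_6, alpha_7, alpha_8, alpha_9} form a chain of 7 nodes with one extra node attached to the third node from one end (E_8), and {alpha_4, alpha_10} form two nodes joined by a triple edge (G_2). A semisimple Lie algebra decomposes uniquely as the direct sum of simple ideals, one per connected component of its Dynkin diagram, so g ≅ E_8 ⊕ G_2 (dimension 248 + 14 = 262).

E_8 + G_2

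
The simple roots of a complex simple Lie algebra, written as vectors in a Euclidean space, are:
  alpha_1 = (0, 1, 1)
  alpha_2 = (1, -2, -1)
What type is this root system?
G_2

Compute the Cartan integers a_ij = 2(alpha_i, alpha_j)/(alpha_j, alpha_j); the resulting 2x2 Cartan matrix is
[[2, -1], [-3, 2]].
The roots have two lengths (squared-length ratio 3:1); the short ones are alpha_{1}. The associated Dynkin diagram is two nodes joined by a triple edge (G_2), so the type is G_2.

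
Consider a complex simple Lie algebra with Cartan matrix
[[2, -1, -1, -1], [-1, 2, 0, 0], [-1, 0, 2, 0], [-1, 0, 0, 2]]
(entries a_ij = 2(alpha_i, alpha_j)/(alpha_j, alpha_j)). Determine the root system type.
The matrix has rank 4 with 2's on the diagonal. Reading the off-diagonal entries as Dynkin edges (a single edge where a_ij = a_ji = -1; a double or triple edge where a_ij * a_ji = 2 or 3), the diagram is a chain of 2 nodes with a fork of two nodes at one end (D_4). One simple-root ordering that puts it in standard form is (alpha_2, alpha_1, alpha_3, alpha_4). So the algebra is type D_4, i.e. so(8).

type D_4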